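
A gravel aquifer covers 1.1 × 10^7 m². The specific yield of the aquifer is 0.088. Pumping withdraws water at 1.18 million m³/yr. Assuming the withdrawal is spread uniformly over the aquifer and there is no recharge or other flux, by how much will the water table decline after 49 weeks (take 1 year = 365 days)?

Q = 1.18 million m³/yr = 3233 m³/d
t = 49 weeks = 343 d
ΔV = Q × t = 3233 m³/d × 343 d = 1.109 × 10^6 m³
Δh = ΔV / (Sy × A) = 1.109 × 10^6 / (0.088 × 1.1 × 10^7) = 1.146 m

Δh ≈ 1.15 m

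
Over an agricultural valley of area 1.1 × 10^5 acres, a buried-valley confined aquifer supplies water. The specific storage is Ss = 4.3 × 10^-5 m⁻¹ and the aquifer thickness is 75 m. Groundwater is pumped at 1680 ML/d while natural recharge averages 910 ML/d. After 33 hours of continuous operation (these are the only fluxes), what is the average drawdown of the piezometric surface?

Δh ≈ 0.737 m

S = Ss × b = 4.3 × 10^-5 m⁻¹ × 75 m = 3.225 × 10^-3
A = 1.1 × 10^5 acres = 4.452 × 10^8 m²
Net abstraction = 1680 − 910 = 770 ML/d
Q_net = 770 ML/d = 7.7 × 10^5 m³/d
t = 33 hours = 1.375 d
ΔV = Q × t = 7.7 × 10^5 m³/d × 1.375 d = 1.059 × 10^6 m³
Δh = ΔV / (S × A) = 1.059 × 10^6 / (0.003225 × 4.452 × 10^8) = 0.7375 m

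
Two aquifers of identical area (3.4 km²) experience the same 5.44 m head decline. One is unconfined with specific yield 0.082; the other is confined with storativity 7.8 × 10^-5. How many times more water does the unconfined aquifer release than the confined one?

A = 3.4 km² = 3.4 × 10^6 m²
Unconfined: ΔV_u = Sy × A × Δh = 0.082 × 3.4 × 10^6 × 5.44 = 1.517 × 10^6 m³
Confined: ΔV_c = S × A × Δh = 7.8 × 10^-5 × 3.4 × 10^6 × 5.44 = 1443 m³
Ratio = ΔV_u / ΔV_c = Sy / S = 0.082 / 7.8 × 10^-5 = 1051

ΔV_u / ΔV_c ≈ 1050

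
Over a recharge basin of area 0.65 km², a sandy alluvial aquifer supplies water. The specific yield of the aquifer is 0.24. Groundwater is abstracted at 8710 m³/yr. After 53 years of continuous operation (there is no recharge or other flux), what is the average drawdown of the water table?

Δh ≈ 2.96 m

A = 0.65 km² = 6.5 × 10^5 m²
Q = 8710 m³/yr = 23.86 m³/d
t = 53 years = 19340 d
ΔV = Q × t = 23.86 m³/d × 19340 d = 4.616 × 10^5 m³
Δh = ΔV / (Sy × A) = 4.616 × 10^5 / (0.24 × 6.5 × 10^5) = 2.959 m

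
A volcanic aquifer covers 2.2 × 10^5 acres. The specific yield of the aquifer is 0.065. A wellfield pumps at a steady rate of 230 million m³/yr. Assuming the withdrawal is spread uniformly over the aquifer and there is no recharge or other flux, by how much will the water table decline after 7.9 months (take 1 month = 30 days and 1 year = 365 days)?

Δh ≈ 2.58 m

A = 2.2 × 10^5 acres = 8.903 × 10^8 m²
Q = 230 million m³/yr = 6.301 × 10^5 m³/d
t = 7.9 months = 237 d
ΔV = Q × t = 6.301 × 10^5 m³/d × 237 d = 1.493 × 10^8 m³
Δh = ΔV / (Sy × A) = 1.493 × 10^8 / (0.065 × 8.903 × 10^8) = 2.581 m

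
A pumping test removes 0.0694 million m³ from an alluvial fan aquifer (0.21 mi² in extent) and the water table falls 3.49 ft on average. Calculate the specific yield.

Sy ≈ 0.12

A = 0.21 mi² = 5.439 × 10^5 m²
Δh = 3.49 ft = 1.064 m
ΔV = 0.0694 million m³ = 69400 m³
Sy = ΔV / (A × Δh) = 69400 m³ / (5.439 × 10^5 m² × 1.064 m) = 0.12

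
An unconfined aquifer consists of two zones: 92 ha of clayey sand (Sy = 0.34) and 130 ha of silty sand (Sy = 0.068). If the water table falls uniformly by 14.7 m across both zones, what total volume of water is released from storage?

ΔV ≈ 5.9 × 10^6 m³

A₁ = 92 ha = 9.2 × 10^5 m²; A₂ = 130 ha = 1.3 × 10^6 m²
ΔV₁ = 0.34 × 9.2 × 10^5 × 14.7 = 4.598 × 10^6 m³
ΔV₂ = 0.068 × 1.3 × 10^6 × 14.7 = 1.299 × 10^6 m³
ΔV = ΔV₁ + ΔV₂ = 5.898 × 10^6 m³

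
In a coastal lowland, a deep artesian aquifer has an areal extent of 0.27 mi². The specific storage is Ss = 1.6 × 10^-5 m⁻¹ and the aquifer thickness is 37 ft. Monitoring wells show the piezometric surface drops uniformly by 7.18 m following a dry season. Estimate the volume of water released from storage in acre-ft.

b = 37 ft = 11.28 m
S = Ss × b = 1.6 × 10^-5 m⁻¹ × 11.28 m = 1.804 × 10^-4
A = 0.27 mi² = 6.993 × 10^5 m²
ΔV = S × A × Δh = 1.804 × 10^-4 × 6.993 × 10^5 m² × 7.18 m = 906 m³
ΔV = 906 m³ = 0.7345 acre-ft

ΔV ≈ 0.734 acre-ft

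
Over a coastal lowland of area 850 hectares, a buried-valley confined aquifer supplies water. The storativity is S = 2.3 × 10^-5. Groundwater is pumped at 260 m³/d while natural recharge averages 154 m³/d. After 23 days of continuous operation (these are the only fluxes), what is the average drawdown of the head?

A = 850 hectares = 8.5 × 10^6 m²
Net abstraction = 260 − 154 = 106 m³/d
ΔV = Q × t = 106 m³/d × 23 d = 2438 m³
Δh = ΔV / (S × A) = 2438 / (2.3 × 10^-5 × 8.5 × 10^6) = 12.47 m

Δh ≈ 12.5 m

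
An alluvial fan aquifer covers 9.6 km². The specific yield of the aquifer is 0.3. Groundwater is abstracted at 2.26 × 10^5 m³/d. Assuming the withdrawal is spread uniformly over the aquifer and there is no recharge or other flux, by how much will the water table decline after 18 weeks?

A = 9.6 km² = 9.6 × 10^6 m²
t = 18 weeks = 126 d
ΔV = Q × t = 2.26 × 10^5 m³/d × 126 d = 2.848 × 10^7 m³
Δh = ΔV / (Sy × A) = 2.848 × 10^7 / (0.3 × 9.6 × 10^6) = 9.887 m

Δh ≈ 9.89 m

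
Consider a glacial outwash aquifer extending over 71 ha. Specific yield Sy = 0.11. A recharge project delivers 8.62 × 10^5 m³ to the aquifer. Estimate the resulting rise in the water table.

Δh ≈ 11 m

A = 71 ha = 7.1 × 10^5 m²
Δh = ΔV / (Sy × A) = 8.62 × 10^5 m³ / (0.11 × 7.1 × 10^5 m²) = 11.04 m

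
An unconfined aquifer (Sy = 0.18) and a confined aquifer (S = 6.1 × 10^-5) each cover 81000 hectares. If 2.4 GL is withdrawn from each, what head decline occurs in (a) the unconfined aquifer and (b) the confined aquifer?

Δh_u ≈ 0.0165 m; Δh_c ≈ 48.6 m

A = 81000 hectares = 8.1 × 10^8 m²
ΔV = 2.4 GL = 2.4 × 10^6 m³
Unconfined: Δh_u = ΔV/(Sy·A) = 2.4 × 10^6/(0.18 × 8.1 × 10^8) = 0.01646 m
Confined: Δh_c = ΔV/(S·A) = 2.4 × 10^6/(6.1 × 10^-5 × 8.1 × 10^8) = 48.57 m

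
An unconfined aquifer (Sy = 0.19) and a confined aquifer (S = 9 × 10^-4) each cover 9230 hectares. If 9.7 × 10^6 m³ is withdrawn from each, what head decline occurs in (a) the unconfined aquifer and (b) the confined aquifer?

A = 9230 hectares = 9.23 × 10^7 m²
Unconfined: Δh_u = ΔV/(Sy·A) = 9.7 × 10^6/(0.19 × 9.23 × 10^7) = 0.5531 m
Confined: Δh_c = ΔV/(S·A) = 9.7 × 10^6/(9 × 10^-4 × 9.23 × 10^7) = 116.8 m

Δh_u ≈ 0.553 m; Δh_c ≈ 117 m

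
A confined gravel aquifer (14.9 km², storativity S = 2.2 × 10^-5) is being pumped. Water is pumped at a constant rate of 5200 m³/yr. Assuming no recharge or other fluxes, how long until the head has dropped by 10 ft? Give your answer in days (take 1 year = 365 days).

A = 14.9 km² = 1.49 × 10^7 m²
Δh = 10 ft = 3.048 m
ΔV = S × A × Δh = 2.2 × 10^-5 × 1.49 × 10^7 × 3.048 = 999.1 m³
Q = 5200 m³/yr = 14.25 m³/d
t = ΔV / Q = 999.1 m³ / 14.25 m³/d = 70.13 d

t ≈ 70.1 days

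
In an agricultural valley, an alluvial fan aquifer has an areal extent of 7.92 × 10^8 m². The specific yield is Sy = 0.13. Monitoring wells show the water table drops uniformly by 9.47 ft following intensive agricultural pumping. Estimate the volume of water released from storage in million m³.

ΔV ≈ 297 million m³

Δh = 9.47 ft = 2.886 m
ΔV = Sy × A × Δh = 0.13 × 7.92 × 10^8 m² × 2.886 m = 2.972 × 10^8 m³
ΔV = 2.972 × 10^8 m³ = 297.2 million m³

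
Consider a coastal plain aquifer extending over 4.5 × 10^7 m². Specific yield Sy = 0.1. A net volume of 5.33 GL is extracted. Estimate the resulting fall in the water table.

ΔV = 5.33 GL = 5.33 × 10^6 m³
Δh = ΔV / (Sy × A) = 5.33 × 10^6 m³ / (0.1 × 4.5 × 10^7 m²) = 1.184 m

Δh ≈ 1.18 m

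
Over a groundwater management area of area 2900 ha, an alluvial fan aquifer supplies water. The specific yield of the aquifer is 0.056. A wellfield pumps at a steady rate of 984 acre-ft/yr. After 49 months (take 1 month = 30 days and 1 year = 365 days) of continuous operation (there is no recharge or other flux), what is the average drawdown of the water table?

Δh ≈ 3.01 m

A = 2900 ha = 2.9 × 10^7 m²
Q = 984 acre-ft/yr = 3325 m³/d
t = 49 months = 1470 d
ΔV = Q × t = 3325 m³/d × 1470 d = 4.888 × 10^6 m³
Δh = ΔV / (Sy × A) = 4.888 × 10^6 / (0.056 × 2.9 × 10^7) = 3.01 m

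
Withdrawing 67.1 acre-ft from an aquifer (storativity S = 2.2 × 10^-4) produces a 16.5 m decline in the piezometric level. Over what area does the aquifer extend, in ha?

A ≈ 2280 ha

ΔV = 67.1 acre-ft = 82770 m³
A = ΔV / (S × Δh) = 82770 / (2.2 × 10^-4 × 16.5) = 2.28 × 10^7 m²
A = 2.28 × 10^7 m² = 2280 ha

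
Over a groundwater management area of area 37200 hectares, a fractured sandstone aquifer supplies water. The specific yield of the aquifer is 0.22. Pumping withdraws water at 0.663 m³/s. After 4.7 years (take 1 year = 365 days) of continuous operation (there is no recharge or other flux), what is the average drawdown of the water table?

A = 37200 hectares = 3.72 × 10^8 m²
Q = 0.663 m³/s = 57280 m³/d
t = 4.7 years = 1716 d
ΔV = Q × t = 57280 m³/d × 1716 d = 9.827 × 10^7 m³
Δh = ΔV / (Sy × A) = 9.827 × 10^7 / (0.22 × 3.72 × 10^8) = 1.201 m

Δh ≈ 1.2 m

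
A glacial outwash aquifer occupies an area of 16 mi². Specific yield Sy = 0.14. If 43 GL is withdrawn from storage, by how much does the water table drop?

Δh ≈ 7.41 m

A = 16 mi² = 4.144 × 10^7 m²
ΔV = 43 GL = 4.3 × 10^7 m³
Δh = ΔV / (Sy × A) = 4.3 × 10^7 m³ / (0.14 × 4.144 × 10^7 m²) = 7.412 m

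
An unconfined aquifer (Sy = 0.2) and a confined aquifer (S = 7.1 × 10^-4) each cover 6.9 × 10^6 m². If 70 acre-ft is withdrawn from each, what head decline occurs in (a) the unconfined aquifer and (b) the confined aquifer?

ΔV = 70 acre-ft = 86340 m³
Unconfined: Δh_u = ΔV/(Sy·A) = 86340/(0.2 × 6.9 × 10^6) = 0.06257 m
Confined: Δh_c = ΔV/(S·A) = 86340/(7.1 × 10^-4 × 6.9 × 10^6) = 17.62 m

Δh_u ≈ 0.0626 m; Δh_c ≈ 17.6 m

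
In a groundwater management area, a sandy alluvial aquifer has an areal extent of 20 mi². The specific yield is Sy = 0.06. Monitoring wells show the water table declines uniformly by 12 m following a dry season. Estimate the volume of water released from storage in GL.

ΔV ≈ 37.3 GL

A = 20 mi² = 5.18 × 10^7 m²
ΔV = Sy × A × Δh = 0.06 × 5.18 × 10^7 m² × 12 m = 3.73 × 10^7 m³
ΔV = 3.73 × 10^7 m³ = 37.3 GL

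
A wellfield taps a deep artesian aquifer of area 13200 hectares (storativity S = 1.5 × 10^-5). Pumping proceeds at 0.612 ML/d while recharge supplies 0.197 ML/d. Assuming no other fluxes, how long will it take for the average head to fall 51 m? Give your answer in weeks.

A = 13200 hectares = 1.32 × 10^8 m²
ΔV = S × A × Δh = 1.5 × 10^-5 × 1.32 × 10^8 × 51 = 1.01 × 10^5 m³
Net withdrawal = 0.612 − 0.197 = 0.415 ML/d = 415 m³/d
t = ΔV / Q = 1.01 × 10^5 m³ / 415 m³/d = 243.3 d
t = 243.3 d ≈ 34.76 weeks

t ≈ 34.8 weeks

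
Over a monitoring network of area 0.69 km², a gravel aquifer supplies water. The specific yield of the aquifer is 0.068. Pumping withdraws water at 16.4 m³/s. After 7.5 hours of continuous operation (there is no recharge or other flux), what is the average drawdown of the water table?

Δh ≈ 9.44 m

A = 0.69 km² = 6.9 × 10^5 m²
Q = 16.4 m³/s = 1.417 × 10^6 m³/d
t = 7.5 hours = 0.3125 d
ΔV = Q × t = 1.417 × 10^6 m³/d × 0.3125 d = 4.428 × 10^5 m³
Δh = ΔV / (Sy × A) = 4.428 × 10^5 / (0.068 × 6.9 × 10^5) = 9.437 m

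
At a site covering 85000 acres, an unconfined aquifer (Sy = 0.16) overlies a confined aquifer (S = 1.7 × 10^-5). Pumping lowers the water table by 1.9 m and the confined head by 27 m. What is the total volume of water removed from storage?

ΔV ≈ 1.05 × 10^8 m³

A = 85000 acres = 3.44 × 10^8 m²
Unconfined: ΔV_u = Sy × A × Δh_u = 0.16 × 3.44 × 10^8 × 1.9 = 1.046 × 10^8 m³
Confined: ΔV_c = S × A × Δh_c = 1.7 × 10^-5 × 3.44 × 10^8 × 27 = 1.579 × 10^5 m³
Total ΔV = 1.046 × 10^8 + 1.579 × 10^5 = 1.047 × 10^8 m³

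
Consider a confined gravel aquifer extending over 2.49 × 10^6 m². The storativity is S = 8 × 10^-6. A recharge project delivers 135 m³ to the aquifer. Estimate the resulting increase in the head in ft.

Δh = ΔV / (S × A) = 135 m³ / (8 × 10^-6 × 2.49 × 10^6 m²) = 6.777 m
Δh = 6.777 m = 22.23 ft

Δh ≈ 22.2 ft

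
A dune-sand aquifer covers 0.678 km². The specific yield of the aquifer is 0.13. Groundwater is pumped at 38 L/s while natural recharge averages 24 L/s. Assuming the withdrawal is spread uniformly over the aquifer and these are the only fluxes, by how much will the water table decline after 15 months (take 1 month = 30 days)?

A = 0.678 km² = 6.78 × 10^5 m²
Net abstraction = 38 − 24 = 14 L/s
Q_net = 14 L/s = 1210 m³/d
t = 15 months = 450 d
ΔV = Q × t = 1210 m³/d × 450 d = 5.443 × 10^5 m³
Δh = ΔV / (Sy × A) = 5.443 × 10^5 / (0.13 × 6.78 × 10^5) = 6.176 m

Δh ≈ 6.18 m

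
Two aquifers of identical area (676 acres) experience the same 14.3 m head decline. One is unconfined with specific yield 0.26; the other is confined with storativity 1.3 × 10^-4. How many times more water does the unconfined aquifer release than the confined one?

ΔV_u / ΔV_c ≈ 2000

A = 676 acres = 2.736 × 10^6 m²
Unconfined: ΔV_u = Sy × A × Δh = 0.26 × 2.736 × 10^6 × 14.3 = 1.017 × 10^7 m³
Confined: ΔV_c = S × A × Δh = 1.3 × 10^-4 × 2.736 × 10^6 × 14.3 = 5086 m³
Ratio = ΔV_u / ΔV_c = Sy / S = 0.26 / 1.3 × 10^-4 = 2000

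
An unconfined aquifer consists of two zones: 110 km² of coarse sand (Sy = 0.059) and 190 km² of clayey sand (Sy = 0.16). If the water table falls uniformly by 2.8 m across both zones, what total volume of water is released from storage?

ΔV ≈ 1.03 × 10^8 m³

A₁ = 110 km² = 1.1 × 10^8 m²; A₂ = 190 km² = 1.9 × 10^8 m²
ΔV₁ = 0.059 × 1.1 × 10^8 × 2.8 = 1.817 × 10^7 m³
ΔV₂ = 0.16 × 1.9 × 10^8 × 2.8 = 8.512 × 10^7 m³
ΔV = ΔV₁ + ΔV₂ = 1.033 × 10^8 m³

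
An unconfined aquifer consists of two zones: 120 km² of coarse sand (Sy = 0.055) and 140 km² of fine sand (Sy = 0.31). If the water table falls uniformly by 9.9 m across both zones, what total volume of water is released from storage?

ΔV ≈ 4.95 × 10^8 m³

A₁ = 120 km² = 1.2 × 10^8 m²; A₂ = 140 km² = 1.4 × 10^8 m²
ΔV₁ = 0.055 × 1.2 × 10^8 × 9.9 = 6.534 × 10^7 m³
ΔV₂ = 0.31 × 1.4 × 10^8 × 9.9 = 4.297 × 10^8 m³
ΔV = ΔV₁ + ΔV₂ = 4.95 × 10^8 m³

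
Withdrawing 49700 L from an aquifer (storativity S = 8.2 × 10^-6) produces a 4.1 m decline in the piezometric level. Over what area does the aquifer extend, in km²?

ΔV = 49700 L = 49.7 m³
A = ΔV / (S × Δh) = 49.7 / (8.2 × 10^-6 × 4.1) = 1.478 × 10^6 m²
A = 1.478 × 10^6 m² = 1.478 km²

A ≈ 1.48 km²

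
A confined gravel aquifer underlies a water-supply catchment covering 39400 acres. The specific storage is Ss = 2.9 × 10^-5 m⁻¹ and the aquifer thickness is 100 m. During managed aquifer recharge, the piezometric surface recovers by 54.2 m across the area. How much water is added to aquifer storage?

S = Ss × b = 2.9 × 10^-5 m⁻¹ × 100 m = 2.9 × 10^-3
A = 39400 acres = 1.594 × 10^8 m²
ΔV = S × A × Δh = 0.0029 × 1.594 × 10^8 m² × 54.2 m = 2.506 × 10^7 m³

ΔV ≈ 2.51 × 10^7 m³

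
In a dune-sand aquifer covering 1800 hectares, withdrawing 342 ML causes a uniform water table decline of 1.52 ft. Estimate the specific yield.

A = 1800 hectares = 1.8 × 10^7 m²
Δh = 1.52 ft = 0.4633 m
ΔV = 342 ML = 3.42 × 10^5 m³
Sy = ΔV / (A × Δh) = 3.42 × 10^5 m³ / (1.8 × 10^7 m² × 0.4633 m) = 0.04101

Sy ≈ 0.041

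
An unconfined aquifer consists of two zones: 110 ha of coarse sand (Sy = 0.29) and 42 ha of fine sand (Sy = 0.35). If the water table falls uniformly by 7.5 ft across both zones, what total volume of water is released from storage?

A₁ = 110 ha = 1.1 × 10^6 m²; A₂ = 42 ha = 4.2 × 10^5 m²
Δh = 7.5 ft = 2.286 m
ΔV₁ = 0.29 × 1.1 × 10^6 × 2.286 = 7.292 × 10^5 m³
ΔV₂ = 0.35 × 4.2 × 10^5 × 2.286 = 3.36 × 10^5 m³
ΔV = ΔV₁ + ΔV₂ = 1.065 × 10^6 m³

ΔV ≈ 1.07 × 10^6 m³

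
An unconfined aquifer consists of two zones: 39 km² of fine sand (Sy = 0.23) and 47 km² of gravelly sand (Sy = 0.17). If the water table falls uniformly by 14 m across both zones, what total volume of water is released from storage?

A₁ = 39 km² = 3.9 × 10^7 m²; A₂ = 47 km² = 4.7 × 10^7 m²
ΔV₁ = 0.23 × 3.9 × 10^7 × 14 = 1.256 × 10^8 m³
ΔV₂ = 0.17 × 4.7 × 10^7 × 14 = 1.119 × 10^8 m³
ΔV = ΔV₁ + ΔV₂ = 2.374 × 10^8 m³

ΔV ≈ 2.37 × 10^8 m³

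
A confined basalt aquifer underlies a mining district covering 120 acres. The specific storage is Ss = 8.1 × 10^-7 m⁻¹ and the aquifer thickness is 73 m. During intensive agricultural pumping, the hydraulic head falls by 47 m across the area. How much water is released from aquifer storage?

ΔV ≈ 1350 m³

S = Ss × b = 8.1 × 10^-7 m⁻¹ × 73 m = 5.913 × 10^-5
A = 120 acres = 4.856 × 10^5 m²
ΔV = S × A × Δh = 5.913 × 10^-5 × 4.856 × 10^5 m² × 47 m = 1350 m³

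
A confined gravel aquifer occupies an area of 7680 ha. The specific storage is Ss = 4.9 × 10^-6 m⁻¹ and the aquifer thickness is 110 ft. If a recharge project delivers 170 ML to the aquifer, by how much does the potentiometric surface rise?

b = 110 ft = 33.53 m
S = Ss × b = 4.9 × 10^-6 m⁻¹ × 33.53 m = 1.643 × 10^-4
A = 7680 ha = 7.68 × 10^7 m²
ΔV = 170 ML = 1.7 × 10^5 m³
Δh = ΔV / (S × A) = 1.7 × 10^5 m³ / (1.643 × 10^-4 × 7.68 × 10^7 m²) = 13.47 m

Δh ≈ 13.5 m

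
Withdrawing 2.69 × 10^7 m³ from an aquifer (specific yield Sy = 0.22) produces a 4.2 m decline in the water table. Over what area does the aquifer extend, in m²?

A = ΔV / (Sy × Δh) = 2.69 × 10^7 / (0.22 × 4.2) = 2.911 × 10^7 m²

A ≈ 2.91 × 10^7 m²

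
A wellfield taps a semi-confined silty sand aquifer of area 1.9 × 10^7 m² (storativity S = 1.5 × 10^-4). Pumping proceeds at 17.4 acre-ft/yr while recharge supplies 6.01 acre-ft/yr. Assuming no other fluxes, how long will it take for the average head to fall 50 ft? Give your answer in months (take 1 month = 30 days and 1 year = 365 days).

Δh = 50 ft = 15.24 m
ΔV = S × A × Δh = 1.5 × 10^-4 × 1.9 × 10^7 × 15.24 = 43430 m³
Net withdrawal = 17.4 − 6.01 = 11.39 acre-ft/yr = 38.49 m³/d
t = ΔV / Q = 43430 m³ / 38.49 m³/d = 1128 d
t = 1128 d ≈ 37.61 months

t ≈ 37.6 months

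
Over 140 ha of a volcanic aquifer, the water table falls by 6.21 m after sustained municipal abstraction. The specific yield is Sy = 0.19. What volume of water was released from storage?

ΔV ≈ 1.65 × 10^6 m³

A = 140 ha = 1.4 × 10^6 m²
ΔV = Sy × A × Δh = 0.19 × 1.4 × 10^6 m² × 6.21 m = 1.652 × 10^6 m³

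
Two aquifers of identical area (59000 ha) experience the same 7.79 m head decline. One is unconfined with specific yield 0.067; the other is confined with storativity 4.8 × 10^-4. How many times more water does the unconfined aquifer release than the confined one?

ΔV_u / ΔV_c ≈ 140

A = 59000 ha = 5.9 × 10^8 m²
Unconfined: ΔV_u = Sy × A × Δh = 0.067 × 5.9 × 10^8 × 7.79 = 3.079 × 10^8 m³
Confined: ΔV_c = S × A × Δh = 4.8 × 10^-4 × 5.9 × 10^8 × 7.79 = 2.206 × 10^6 m³
Ratio = ΔV_u / ΔV_c = Sy / S = 0.067 / 4.8 × 10^-4 = 139.6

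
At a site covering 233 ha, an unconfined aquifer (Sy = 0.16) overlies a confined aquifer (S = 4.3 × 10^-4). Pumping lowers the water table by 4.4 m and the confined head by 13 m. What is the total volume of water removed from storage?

A = 233 ha = 2.33 × 10^6 m²
Unconfined: ΔV_u = Sy × A × Δh_u = 0.16 × 2.33 × 10^6 × 4.4 = 1.64 × 10^6 m³
Confined: ΔV_c = S × A × Δh_c = 4.3 × 10^-4 × 2.33 × 10^6 × 13 = 13020 m³
Total ΔV = 1.64 × 10^6 + 13020 = 1.653 × 10^6 m³

ΔV ≈ 1.65 × 10^6 m³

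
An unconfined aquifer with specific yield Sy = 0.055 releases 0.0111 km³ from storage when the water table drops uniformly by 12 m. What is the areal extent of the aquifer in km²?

A ≈ 16.8 km²

ΔV = 0.0111 km³ = 1.11 × 10^7 m³
A = ΔV / (Sy × Δh) = 1.11 × 10^7 / (0.055 × 12) = 1.682 × 10^7 m²
A = 1.682 × 10^7 m² = 16.82 km²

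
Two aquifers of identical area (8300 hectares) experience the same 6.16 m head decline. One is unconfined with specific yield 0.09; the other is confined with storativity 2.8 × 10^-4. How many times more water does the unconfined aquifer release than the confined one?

ΔV_u / ΔV_c ≈ 321

A = 8300 hectares = 8.3 × 10^7 m²
Unconfined: ΔV_u = Sy × A × Δh = 0.09 × 8.3 × 10^7 × 6.16 = 4.602 × 10^7 m³
Confined: ΔV_c = S × A × Δh = 2.8 × 10^-4 × 8.3 × 10^7 × 6.16 = 1.432 × 10^5 m³
Ratio = ΔV_u / ΔV_c = Sy / S = 0.09 / 2.8 × 10^-4 = 321.4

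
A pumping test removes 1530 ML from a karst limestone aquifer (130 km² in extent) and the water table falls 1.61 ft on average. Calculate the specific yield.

Sy ≈ 0.024

A = 130 km² = 1.3 × 10^8 m²
Δh = 1.61 ft = 0.4907 m
ΔV = 1530 ML = 1.53 × 10^6 m³
Sy = ΔV / (A × Δh) = 1.53 × 10^6 m³ / (1.3 × 10^8 m² × 0.4907 m) = 0.02398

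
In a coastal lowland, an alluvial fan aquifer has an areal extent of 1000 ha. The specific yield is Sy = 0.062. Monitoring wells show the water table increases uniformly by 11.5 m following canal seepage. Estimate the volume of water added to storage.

ΔV ≈ 7.13 × 10^6 m³

A = 1000 ha = 1 × 10^7 m²
ΔV = Sy × A × Δh = 0.062 × 1 × 10^7 m² × 11.5 m = 7.13 × 10^6 m³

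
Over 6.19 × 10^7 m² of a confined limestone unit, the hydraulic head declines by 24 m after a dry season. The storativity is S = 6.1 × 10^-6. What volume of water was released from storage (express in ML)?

ΔV ≈ 9.06 ML

ΔV = S × A × Δh = 6.1 × 10^-6 × 6.19 × 10^7 m² × 24 m = 9062 m³
ΔV = 9062 m³ = 9.062 ML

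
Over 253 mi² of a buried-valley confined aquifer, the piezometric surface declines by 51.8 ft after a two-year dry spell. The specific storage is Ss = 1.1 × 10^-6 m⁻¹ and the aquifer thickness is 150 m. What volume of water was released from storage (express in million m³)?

S = Ss × b = 1.1 × 10^-6 m⁻¹ × 150 m = 1.65 × 10^-4
A = 253 mi² = 6.553 × 10^8 m²
Δh = 51.8 ft = 15.79 m
ΔV = S × A × Δh = 1.65 × 10^-4 × 6.553 × 10^8 m² × 15.79 m = 1.707 × 10^6 m³
ΔV = 1.707 × 10^6 m³ = 1.707 million m³

ΔV ≈ 1.71 million m³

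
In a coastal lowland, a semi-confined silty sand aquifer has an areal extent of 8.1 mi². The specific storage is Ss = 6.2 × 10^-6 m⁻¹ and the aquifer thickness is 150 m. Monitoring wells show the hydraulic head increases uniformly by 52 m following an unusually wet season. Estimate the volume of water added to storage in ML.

ΔV ≈ 1010 ML

S = Ss × b = 6.2 × 10^-6 m⁻¹ × 150 m = 9.3 × 10^-4
A = 8.1 mi² = 2.098 × 10^7 m²
ΔV = S × A × Δh = 9.3 × 10^-4 × 2.098 × 10^7 m² × 52 m = 1.015 × 10^6 m³
ΔV = 1.015 × 10^6 m³ = 1015 ML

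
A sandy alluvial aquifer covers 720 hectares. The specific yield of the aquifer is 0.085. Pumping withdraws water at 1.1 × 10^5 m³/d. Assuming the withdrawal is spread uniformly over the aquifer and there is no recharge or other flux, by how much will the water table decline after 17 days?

A = 720 hectares = 7.2 × 10^6 m²
ΔV = Q × t = 1.1 × 10^5 m³/d × 17 d = 1.87 × 10^6 m³
Δh = ΔV / (Sy × A) = 1.87 × 10^6 / (0.085 × 7.2 × 10^6) = 3.056 m

Δh ≈ 3.06 m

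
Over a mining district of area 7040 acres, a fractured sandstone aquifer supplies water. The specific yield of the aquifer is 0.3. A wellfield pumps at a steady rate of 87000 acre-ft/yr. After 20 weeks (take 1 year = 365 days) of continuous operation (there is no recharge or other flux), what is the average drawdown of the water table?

A = 7040 acres = 2.849 × 10^7 m²
Q = 87000 acre-ft/yr = 2.94 × 10^5 m³/d
t = 20 weeks = 140 d
ΔV = Q × t = 2.94 × 10^5 m³/d × 140 d = 4.116 × 10^7 m³
Δh = ΔV / (Sy × A) = 4.116 × 10^7 / (0.3 × 2.849 × 10^7) = 4.816 m

Δh ≈ 4.82 m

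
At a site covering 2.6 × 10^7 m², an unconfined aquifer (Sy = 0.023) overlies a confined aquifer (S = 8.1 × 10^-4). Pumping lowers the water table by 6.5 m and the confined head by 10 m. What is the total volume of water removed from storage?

Unconfined: ΔV_u = Sy × A × Δh_u = 0.023 × 2.6 × 10^7 × 6.5 = 3.887 × 10^6 m³
Confined: ΔV_c = S × A × Δh_c = 8.1 × 10^-4 × 2.6 × 10^7 × 10 = 2.106 × 10^5 m³
Total ΔV = 3.887 × 10^6 + 2.106 × 10^5 = 4.098 × 10^6 m³

ΔV ≈ 4.1 × 10^6 m³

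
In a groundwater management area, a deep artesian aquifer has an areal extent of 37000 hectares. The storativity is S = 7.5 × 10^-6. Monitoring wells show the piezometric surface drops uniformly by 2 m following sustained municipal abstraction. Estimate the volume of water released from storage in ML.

A = 37000 hectares = 3.7 × 10^8 m²
ΔV = S × A × Δh = 7.5 × 10^-6 × 3.7 × 10^8 m² × 2 m = 5550 m³
ΔV = 5550 m³ = 5.55 ML

ΔV ≈ 5.55 ML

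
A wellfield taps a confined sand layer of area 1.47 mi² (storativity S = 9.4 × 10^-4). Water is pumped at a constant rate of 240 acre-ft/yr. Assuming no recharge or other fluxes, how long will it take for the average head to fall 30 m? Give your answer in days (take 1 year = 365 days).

t ≈ 132 days

A = 1.47 mi² = 3.807 × 10^6 m²
ΔV = S × A × Δh = 9.4 × 10^-4 × 3.807 × 10^6 × 30 = 1.074 × 10^5 m³
Q = 240 acre-ft/yr = 811.1 m³/d
t = ΔV / Q = 1.074 × 10^5 m³ / 811.1 m³/d = 132.4 d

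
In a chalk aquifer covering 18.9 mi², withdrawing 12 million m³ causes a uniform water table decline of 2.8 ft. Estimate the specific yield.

A = 18.9 mi² = 4.895 × 10^7 m²
Δh = 2.8 ft = 0.8534 m
ΔV = 12 million m³ = 1.2 × 10^7 m³
Sy = ΔV / (A × Δh) = 1.2 × 10^7 m³ / (4.895 × 10^7 m² × 0.8534 m) = 0.2872

Sy ≈ 0.29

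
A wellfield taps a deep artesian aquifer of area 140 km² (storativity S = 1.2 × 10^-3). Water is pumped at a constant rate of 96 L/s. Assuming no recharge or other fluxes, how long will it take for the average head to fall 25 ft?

A = 140 km² = 1.4 × 10^8 m²
Δh = 25 ft = 7.62 m
ΔV = S × A × Δh = 0.0012 × 1.4 × 10^8 × 7.62 = 1.28 × 10^6 m³
Q = 96 L/s = 8294 m³/d
t = ΔV / Q = 1.28 × 10^6 m³ / 8294 m³/d = 154.3 d

t ≈ 154 days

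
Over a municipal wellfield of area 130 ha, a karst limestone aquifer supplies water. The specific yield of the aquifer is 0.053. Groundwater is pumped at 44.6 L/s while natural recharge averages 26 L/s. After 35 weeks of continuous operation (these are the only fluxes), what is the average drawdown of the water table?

Δh ≈ 5.71 m

A = 130 ha = 1.3 × 10^6 m²
Net abstraction = 44.6 − 26 = 18.6 L/s
Q_net = 18.6 L/s = 1607 m³/d
t = 35 weeks = 245 d
ΔV = Q × t = 1607 m³/d × 245 d = 3.937 × 10^5 m³
Δh = ΔV / (Sy × A) = 3.937 × 10^5 / (0.053 × 1.3 × 10^6) = 5.714 m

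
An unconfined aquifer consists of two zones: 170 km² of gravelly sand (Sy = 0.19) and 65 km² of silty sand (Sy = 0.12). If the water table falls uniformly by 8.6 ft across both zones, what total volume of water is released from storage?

A₁ = 170 km² = 1.7 × 10^8 m²; A₂ = 65 km² = 6.5 × 10^7 m²
Δh = 8.6 ft = 2.621 m
ΔV₁ = 0.19 × 1.7 × 10^8 × 2.621 = 8.467 × 10^7 m³
ΔV₂ = 0.12 × 6.5 × 10^7 × 2.621 = 2.045 × 10^7 m³
ΔV = ΔV₁ + ΔV₂ = 1.051 × 10^8 m³

ΔV ≈ 1.05 × 10^8 m³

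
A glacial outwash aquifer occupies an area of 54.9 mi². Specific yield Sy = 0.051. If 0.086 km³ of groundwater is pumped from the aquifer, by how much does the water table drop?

Δh ≈ 11.9 m

A = 54.9 mi² = 1.422 × 10^8 m²
ΔV = 0.086 km³ = 8.6 × 10^7 m³
Δh = ΔV / (Sy × A) = 8.6 × 10^7 m³ / (0.051 × 1.422 × 10^8 m²) = 11.86 m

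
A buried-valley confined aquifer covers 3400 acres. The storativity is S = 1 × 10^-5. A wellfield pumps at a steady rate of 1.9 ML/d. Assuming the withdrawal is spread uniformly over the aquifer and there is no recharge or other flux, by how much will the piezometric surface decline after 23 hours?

Δh ≈ 13.2 m

A = 3400 acres = 1.376 × 10^7 m²
Q = 1.9 ML/d = 1900 m³/d
t = 23 hours = 0.9583 d
ΔV = Q × t = 1900 m³/d × 0.9583 d = 1821 m³
Δh = ΔV / (S × A) = 1821 / (1 × 10^-5 × 1.376 × 10^7) = 13.23 m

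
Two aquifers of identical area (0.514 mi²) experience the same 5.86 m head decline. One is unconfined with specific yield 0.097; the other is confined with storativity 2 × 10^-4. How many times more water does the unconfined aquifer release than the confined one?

A = 0.514 mi² = 1.331 × 10^6 m²
Unconfined: ΔV_u = Sy × A × Δh = 0.097 × 1.331 × 10^6 × 5.86 = 7.567 × 10^5 m³
Confined: ΔV_c = S × A × Δh = 2 × 10^-4 × 1.331 × 10^6 × 5.86 = 1560 m³
Ratio = ΔV_u / ΔV_c = Sy / S = 0.097 / 2 × 10^-4 = 485

ΔV_u / ΔV_c ≈ 485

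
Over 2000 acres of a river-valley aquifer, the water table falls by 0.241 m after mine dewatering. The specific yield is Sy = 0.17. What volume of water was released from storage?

A = 2000 acres = 8.094 × 10^6 m²
ΔV = Sy × A × Δh = 0.17 × 8.094 × 10^6 m² × 0.241 m = 3.316 × 10^5 m³

ΔV ≈ 3.32 × 10^5 m³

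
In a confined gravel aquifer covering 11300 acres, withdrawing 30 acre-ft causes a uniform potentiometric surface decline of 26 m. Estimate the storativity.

S ≈ 3.1 × 10^-5

A = 11300 acres = 4.573 × 10^7 m²
ΔV = 30 acre-ft = 37000 m³
S = ΔV / (A × Δh) = 37000 m³ / (4.573 × 10^7 m² × 26 m) = 3.112 × 10^-5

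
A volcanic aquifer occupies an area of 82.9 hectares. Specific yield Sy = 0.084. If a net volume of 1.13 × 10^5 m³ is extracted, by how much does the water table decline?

Δh ≈ 1.62 m

A = 82.9 hectares = 8.29 × 10^5 m²
Δh = ΔV / (Sy × A) = 1.13 × 10^5 m³ / (0.084 × 8.29 × 10^5 m²) = 1.623 m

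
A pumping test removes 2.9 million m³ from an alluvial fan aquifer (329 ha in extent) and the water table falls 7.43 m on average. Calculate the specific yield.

A = 329 ha = 3.29 × 10^6 m²
ΔV = 2.9 million m³ = 2.9 × 10^6 m³
Sy = ΔV / (A × Δh) = 2.9 × 10^6 m³ / (3.29 × 10^6 m² × 7.43 m) = 0.1186

Sy ≈ 0.12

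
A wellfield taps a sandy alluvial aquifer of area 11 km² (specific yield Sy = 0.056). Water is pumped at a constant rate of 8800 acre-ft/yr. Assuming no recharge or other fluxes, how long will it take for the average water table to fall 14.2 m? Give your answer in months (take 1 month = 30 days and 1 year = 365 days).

t ≈ 9.8 months

A = 11 km² = 1.1 × 10^7 m²
ΔV = Sy × A × Δh = 0.056 × 1.1 × 10^7 × 14.2 = 8.747 × 10^6 m³
Q = 8800 acre-ft/yr = 29740 m³/d
t = ΔV / Q = 8.747 × 10^6 m³ / 29740 m³/d = 294.1 d
t = 294.1 d ≈ 9.804 months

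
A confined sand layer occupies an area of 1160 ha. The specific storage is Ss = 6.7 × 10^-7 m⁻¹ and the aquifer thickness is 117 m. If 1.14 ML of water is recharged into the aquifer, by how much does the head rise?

Δh ≈ 1.25 m

S = Ss × b = 6.7 × 10^-7 m⁻¹ × 117 m = 7.839 × 10^-5
A = 1160 ha = 1.16 × 10^7 m²
ΔV = 1.14 ML = 1140 m³
Δh = ΔV / (S × A) = 1140 m³ / (7.839 × 10^-5 × 1.16 × 10^7 m²) = 1.254 m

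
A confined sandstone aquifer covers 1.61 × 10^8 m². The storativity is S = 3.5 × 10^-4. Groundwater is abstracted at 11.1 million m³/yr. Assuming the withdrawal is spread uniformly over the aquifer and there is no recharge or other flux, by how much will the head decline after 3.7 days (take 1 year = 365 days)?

Q = 11.1 million m³/yr = 30410 m³/d
ΔV = Q × t = 30410 m³/d × 3.7 d = 1.125 × 10^5 m³
Δh = ΔV / (S × A) = 1.125 × 10^5 / (3.5 × 10^-4 × 1.61 × 10^8) = 1.997 m

Δh ≈ 2 m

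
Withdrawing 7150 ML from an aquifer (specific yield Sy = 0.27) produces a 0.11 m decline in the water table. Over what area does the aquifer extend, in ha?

ΔV = 7150 ML = 7.15 × 10^6 m³
A = ΔV / (Sy × Δh) = 7.15 × 10^6 / (0.27 × 0.11) = 2.407 × 10^8 m²
A = 2.407 × 10^8 m² = 24070 ha

A ≈ 24100 ha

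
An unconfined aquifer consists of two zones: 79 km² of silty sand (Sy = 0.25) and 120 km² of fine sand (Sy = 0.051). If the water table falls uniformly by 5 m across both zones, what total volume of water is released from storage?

A₁ = 79 km² = 7.9 × 10^7 m²; A₂ = 120 km² = 1.2 × 10^8 m²
ΔV₁ = 0.25 × 7.9 × 10^7 × 5 = 9.875 × 10^7 m³
ΔV₂ = 0.051 × 1.2 × 10^8 × 5 = 3.06 × 10^7 m³
ΔV = ΔV₁ + ΔV₂ = 1.294 × 10^8 m³

ΔV ≈ 1.29 × 10^8 m³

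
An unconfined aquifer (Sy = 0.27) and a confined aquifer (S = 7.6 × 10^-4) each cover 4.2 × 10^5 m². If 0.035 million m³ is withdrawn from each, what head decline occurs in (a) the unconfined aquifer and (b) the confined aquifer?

ΔV = 0.035 million m³ = 35000 m³
Unconfined: Δh_u = ΔV/(Sy·A) = 35000/(0.27 × 4.2 × 10^5) = 0.3086 m
Confined: Δh_c = ΔV/(S·A) = 35000/(7.6 × 10^-4 × 4.2 × 10^5) = 109.6 m

Δh_u ≈ 0.309 m; Δh_c ≈ 110 m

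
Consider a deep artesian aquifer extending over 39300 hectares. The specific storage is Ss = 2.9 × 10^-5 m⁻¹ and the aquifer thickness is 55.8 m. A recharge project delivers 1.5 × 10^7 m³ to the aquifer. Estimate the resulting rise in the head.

S = Ss × b = 2.9 × 10^-5 m⁻¹ × 55.8 m = 1.618 × 10^-3
A = 39300 hectares = 3.93 × 10^8 m²
Δh = ΔV / (S × A) = 1.5 × 10^7 m³ / (0.001618 × 3.93 × 10^8 m²) = 23.59 m

Δh ≈ 23.6 m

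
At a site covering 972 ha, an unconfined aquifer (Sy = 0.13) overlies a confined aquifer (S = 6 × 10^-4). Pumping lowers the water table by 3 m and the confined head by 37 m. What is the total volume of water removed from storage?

ΔV ≈ 4.01 × 10^6 m³

A = 972 ha = 9.72 × 10^6 m²
Unconfined: ΔV_u = Sy × A × Δh_u = 0.13 × 9.72 × 10^6 × 3 = 3.791 × 10^6 m³
Confined: ΔV_c = S × A × Δh_c = 6 × 10^-4 × 9.72 × 10^6 × 37 = 2.158 × 10^5 m³
Total ΔV = 3.791 × 10^6 + 2.158 × 10^5 = 4.007 × 10^6 m³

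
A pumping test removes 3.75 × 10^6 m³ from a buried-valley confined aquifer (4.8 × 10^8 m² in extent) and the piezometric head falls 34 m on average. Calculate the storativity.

S ≈ 2.3 × 10^-4

S = ΔV / (A × Δh) = 3.75 × 10^6 m³ / (4.8 × 10^8 m² × 34 m) = 2.298 × 10^-4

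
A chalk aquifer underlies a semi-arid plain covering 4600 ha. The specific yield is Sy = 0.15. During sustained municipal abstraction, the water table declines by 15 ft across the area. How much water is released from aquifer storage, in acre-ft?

A = 4600 ha = 4.6 × 10^7 m²
Δh = 15 ft = 4.572 m
ΔV = Sy × A × Δh = 0.15 × 4.6 × 10^7 m² × 4.572 m = 3.155 × 10^7 m³
ΔV = 3.155 × 10^7 m³ = 25580 acre-ft

ΔV ≈ 25600 acre-ft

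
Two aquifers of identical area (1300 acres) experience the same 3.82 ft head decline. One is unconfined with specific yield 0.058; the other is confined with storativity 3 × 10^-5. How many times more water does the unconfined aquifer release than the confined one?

ΔV_u / ΔV_c ≈ 1930

A = 1300 acres = 5.261 × 10^6 m²
Δh = 3.82 ft = 1.164 m
Unconfined: ΔV_u = Sy × A × Δh = 0.058 × 5.261 × 10^6 × 1.164 = 3.553 × 10^5 m³
Confined: ΔV_c = S × A × Δh = 3 × 10^-5 × 5.261 × 10^6 × 1.164 = 183.8 m³
Ratio = ΔV_u / ΔV_c = Sy / S = 0.058 / 3 × 10^-5 = 1933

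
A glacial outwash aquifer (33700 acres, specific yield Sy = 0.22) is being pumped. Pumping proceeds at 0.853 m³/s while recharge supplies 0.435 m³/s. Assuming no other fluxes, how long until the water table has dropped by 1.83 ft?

A = 33700 acres = 1.364 × 10^8 m²
Δh = 1.83 ft = 0.5578 m
ΔV = Sy × A × Δh = 0.22 × 1.364 × 10^8 × 0.5578 = 1.674 × 10^7 m³
Net withdrawal = 0.853 − 0.435 = 0.418 m³/s = 36120 m³/d
t = ΔV / Q = 1.674 × 10^7 m³ / 36120 m³/d = 463.4 d

t ≈ 463 days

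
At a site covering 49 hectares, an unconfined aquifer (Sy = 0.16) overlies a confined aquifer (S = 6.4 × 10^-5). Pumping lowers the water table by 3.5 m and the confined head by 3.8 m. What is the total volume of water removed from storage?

ΔV ≈ 2.75 × 10^5 m³

A = 49 hectares = 4.9 × 10^5 m²
Unconfined: ΔV_u = Sy × A × Δh_u = 0.16 × 4.9 × 10^5 × 3.5 = 2.744 × 10^5 m³
Confined: ΔV_c = S × A × Δh_c = 6.4 × 10^-5 × 4.9 × 10^5 × 3.8 = 119.2 m³
Total ΔV = 2.744 × 10^5 + 119.2 = 2.745 × 10^5 m³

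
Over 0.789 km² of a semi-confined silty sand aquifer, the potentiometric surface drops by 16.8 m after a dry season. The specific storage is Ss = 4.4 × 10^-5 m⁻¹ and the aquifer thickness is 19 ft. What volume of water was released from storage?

ΔV ≈ 3380 m³

b = 19 ft = 5.791 m
S = Ss × b = 4.4 × 10^-5 m⁻¹ × 5.791 m = 2.548 × 10^-4
A = 0.789 km² = 7.89 × 10^5 m²
ΔV = S × A × Δh = 2.548 × 10^-4 × 7.89 × 10^5 m² × 16.8 m = 3378 m³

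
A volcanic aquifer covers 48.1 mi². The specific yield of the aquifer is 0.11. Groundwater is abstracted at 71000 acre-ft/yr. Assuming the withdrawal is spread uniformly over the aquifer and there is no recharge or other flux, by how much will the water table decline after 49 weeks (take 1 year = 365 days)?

A = 48.1 mi² = 1.246 × 10^8 m²
Q = 71000 acre-ft/yr = 2.399 × 10^5 m³/d
t = 49 weeks = 343 d
ΔV = Q × t = 2.399 × 10^5 m³/d × 343 d = 8.23 × 10^7 m³
Δh = ΔV / (Sy × A) = 8.23 × 10^7 / (0.11 × 1.246 × 10^8) = 6.006 m

Δh ≈ 6.01 m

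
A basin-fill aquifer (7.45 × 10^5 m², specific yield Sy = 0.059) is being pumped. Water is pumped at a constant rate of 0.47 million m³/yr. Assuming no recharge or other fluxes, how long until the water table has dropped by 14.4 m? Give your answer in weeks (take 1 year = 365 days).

t ≈ 70.2 weeks

ΔV = Sy × A × Δh = 0.059 × 7.45 × 10^5 × 14.4 = 6.33 × 10^5 m³
Q = 0.47 million m³/yr = 1288 m³/d
t = ΔV / Q = 6.33 × 10^5 m³ / 1288 m³/d = 491.5 d
t = 491.5 d ≈ 70.22 weeks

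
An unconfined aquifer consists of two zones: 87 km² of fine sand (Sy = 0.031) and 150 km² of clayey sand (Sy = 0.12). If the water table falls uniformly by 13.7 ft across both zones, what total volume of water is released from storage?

A₁ = 87 km² = 8.7 × 10^7 m²; A₂ = 150 km² = 1.5 × 10^8 m²
Δh = 13.7 ft = 4.176 m
ΔV₁ = 0.031 × 8.7 × 10^7 × 4.176 = 1.126 × 10^7 m³
ΔV₂ = 0.12 × 1.5 × 10^8 × 4.176 = 7.516 × 10^7 m³
ΔV = ΔV₁ + ΔV₂ = 8.643 × 10^7 m³

ΔV ≈ 8.64 × 10^7 m³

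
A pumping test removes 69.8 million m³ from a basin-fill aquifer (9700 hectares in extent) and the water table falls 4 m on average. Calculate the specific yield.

Sy ≈ 0.18

A = 9700 hectares = 9.7 × 10^7 m²
ΔV = 69.8 million m³ = 6.98 × 10^7 m³
Sy = ΔV / (A × Δh) = 6.98 × 10^7 m³ / (9.7 × 10^7 m² × 4 m) = 0.1799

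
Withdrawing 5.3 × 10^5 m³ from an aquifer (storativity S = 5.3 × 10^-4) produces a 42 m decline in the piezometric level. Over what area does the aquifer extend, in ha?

A ≈ 2380 ha

A = ΔV / (S × Δh) = 5.3 × 10^5 / (5.3 × 10^-4 × 42) = 2.381 × 10^7 m²
A = 2.381 × 10^7 m² = 2381 ha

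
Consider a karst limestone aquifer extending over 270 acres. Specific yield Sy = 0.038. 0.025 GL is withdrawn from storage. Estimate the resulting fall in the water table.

A = 270 acres = 1.093 × 10^6 m²
ΔV = 0.025 GL = 25000 m³
Δh = ΔV / (Sy × A) = 25000 m³ / (0.038 × 1.093 × 10^6 m²) = 0.6021 m

Δh ≈ 0.602 m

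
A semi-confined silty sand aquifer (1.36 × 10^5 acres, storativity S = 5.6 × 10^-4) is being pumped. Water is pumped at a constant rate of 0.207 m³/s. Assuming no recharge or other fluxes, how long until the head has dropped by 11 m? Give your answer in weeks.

t ≈ 27.1 weeks

A = 1.36 × 10^5 acres = 5.504 × 10^8 m²
ΔV = S × A × Δh = 5.6 × 10^-4 × 5.504 × 10^8 × 11 = 3.39 × 10^6 m³
Q = 0.207 m³/s = 17880 m³/d
t = ΔV / Q = 3.39 × 10^6 m³ / 17880 m³/d = 189.6 d
t = 189.6 d ≈ 27.08 weeks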